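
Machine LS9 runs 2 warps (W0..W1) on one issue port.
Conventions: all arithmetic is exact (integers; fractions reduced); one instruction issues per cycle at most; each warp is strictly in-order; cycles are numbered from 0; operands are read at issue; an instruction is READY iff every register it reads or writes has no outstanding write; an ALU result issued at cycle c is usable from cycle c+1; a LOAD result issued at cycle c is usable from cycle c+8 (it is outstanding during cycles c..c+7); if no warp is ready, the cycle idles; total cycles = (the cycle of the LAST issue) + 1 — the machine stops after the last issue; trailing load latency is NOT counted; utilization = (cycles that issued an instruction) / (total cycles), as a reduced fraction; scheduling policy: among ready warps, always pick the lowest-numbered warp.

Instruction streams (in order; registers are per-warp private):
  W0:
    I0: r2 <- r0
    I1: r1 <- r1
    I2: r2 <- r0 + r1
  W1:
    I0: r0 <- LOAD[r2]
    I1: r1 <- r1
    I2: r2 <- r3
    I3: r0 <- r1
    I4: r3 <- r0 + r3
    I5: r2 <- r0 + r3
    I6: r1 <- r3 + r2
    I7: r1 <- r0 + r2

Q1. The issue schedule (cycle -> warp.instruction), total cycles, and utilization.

cycle 0: W0.I0
cycle 1: W0.I1
cycle 2: W0.I2
cycle 3: W1.I0
cycle 4: W1.I1
cycle 5: W1.I2
cycle 6: idle
cycle 7: idle
cycle 8: idle
cycle 9: idle
cycle 10: idle
cycle 11: W1.I3
cycle 12: W1.I4
cycle 13: W1.I5
cycle 14: W1.I6
cycle 15: W1.I7

Answer: 16 cycles, utilization 11/16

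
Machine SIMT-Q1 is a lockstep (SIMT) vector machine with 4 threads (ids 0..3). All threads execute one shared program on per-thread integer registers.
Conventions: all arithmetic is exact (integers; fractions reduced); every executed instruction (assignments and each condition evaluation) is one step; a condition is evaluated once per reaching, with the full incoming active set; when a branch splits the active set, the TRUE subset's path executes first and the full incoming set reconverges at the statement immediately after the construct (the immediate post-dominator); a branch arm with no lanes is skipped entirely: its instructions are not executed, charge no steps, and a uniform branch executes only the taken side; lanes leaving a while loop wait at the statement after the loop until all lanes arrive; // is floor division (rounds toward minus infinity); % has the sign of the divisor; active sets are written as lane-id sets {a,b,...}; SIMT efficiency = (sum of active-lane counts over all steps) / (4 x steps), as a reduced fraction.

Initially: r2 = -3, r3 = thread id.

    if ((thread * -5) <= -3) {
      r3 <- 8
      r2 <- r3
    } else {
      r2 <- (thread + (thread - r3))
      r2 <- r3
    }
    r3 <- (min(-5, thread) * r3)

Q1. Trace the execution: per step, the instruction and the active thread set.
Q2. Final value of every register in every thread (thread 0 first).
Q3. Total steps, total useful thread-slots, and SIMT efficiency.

step 0: eval ((thread * -5) <= -3)   {0,1,2,3}
step 1: r3 <- 8                      {1,2,3}
step 2: r2 <- r3                     {1,2,3}
step 3: r2 <- (thread + (thread - r3)) {0}
step 4: r2 <- r3                     {0}
step 5: r3 <- (min(-5, thread) * r3) {0,1,2,3}

Answer: 6 steps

r2: 0,8,8,8
r3: 0,-40,-40,-40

steps = 6; useful = 16; efficiency = 16/24 = 2/3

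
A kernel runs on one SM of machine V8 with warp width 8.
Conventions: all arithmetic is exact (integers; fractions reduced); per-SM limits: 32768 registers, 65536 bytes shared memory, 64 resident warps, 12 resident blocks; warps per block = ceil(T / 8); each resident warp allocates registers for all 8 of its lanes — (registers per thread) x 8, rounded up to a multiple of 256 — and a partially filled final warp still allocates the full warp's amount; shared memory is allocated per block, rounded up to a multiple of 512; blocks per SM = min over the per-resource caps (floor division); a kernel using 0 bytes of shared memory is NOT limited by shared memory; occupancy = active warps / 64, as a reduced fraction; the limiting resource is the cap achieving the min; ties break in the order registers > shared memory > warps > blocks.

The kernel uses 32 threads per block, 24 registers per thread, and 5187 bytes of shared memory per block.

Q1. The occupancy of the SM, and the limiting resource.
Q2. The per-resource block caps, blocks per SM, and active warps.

Answer: occupancy 11/16, limited by shared memory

registers: 32 blocks
shared memory: 11 blocks
warps: 16 blocks
blocks: 12 blocks

Answer: 11 blocks, 44 active warps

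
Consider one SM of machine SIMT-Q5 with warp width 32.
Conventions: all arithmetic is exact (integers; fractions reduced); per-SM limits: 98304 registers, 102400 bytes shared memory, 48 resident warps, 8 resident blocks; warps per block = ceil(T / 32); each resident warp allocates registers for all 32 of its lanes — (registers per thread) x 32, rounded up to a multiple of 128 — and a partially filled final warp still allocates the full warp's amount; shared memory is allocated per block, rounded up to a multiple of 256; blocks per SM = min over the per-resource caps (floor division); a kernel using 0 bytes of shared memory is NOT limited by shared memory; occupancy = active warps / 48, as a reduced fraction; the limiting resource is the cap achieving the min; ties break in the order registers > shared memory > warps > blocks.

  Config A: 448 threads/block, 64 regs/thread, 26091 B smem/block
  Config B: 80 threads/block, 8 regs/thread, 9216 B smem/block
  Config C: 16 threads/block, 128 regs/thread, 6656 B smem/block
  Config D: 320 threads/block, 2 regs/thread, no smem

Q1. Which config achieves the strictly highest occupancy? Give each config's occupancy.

occupancies: A 7/8, B 1/2, C 1/6, D 5/6

Answer: A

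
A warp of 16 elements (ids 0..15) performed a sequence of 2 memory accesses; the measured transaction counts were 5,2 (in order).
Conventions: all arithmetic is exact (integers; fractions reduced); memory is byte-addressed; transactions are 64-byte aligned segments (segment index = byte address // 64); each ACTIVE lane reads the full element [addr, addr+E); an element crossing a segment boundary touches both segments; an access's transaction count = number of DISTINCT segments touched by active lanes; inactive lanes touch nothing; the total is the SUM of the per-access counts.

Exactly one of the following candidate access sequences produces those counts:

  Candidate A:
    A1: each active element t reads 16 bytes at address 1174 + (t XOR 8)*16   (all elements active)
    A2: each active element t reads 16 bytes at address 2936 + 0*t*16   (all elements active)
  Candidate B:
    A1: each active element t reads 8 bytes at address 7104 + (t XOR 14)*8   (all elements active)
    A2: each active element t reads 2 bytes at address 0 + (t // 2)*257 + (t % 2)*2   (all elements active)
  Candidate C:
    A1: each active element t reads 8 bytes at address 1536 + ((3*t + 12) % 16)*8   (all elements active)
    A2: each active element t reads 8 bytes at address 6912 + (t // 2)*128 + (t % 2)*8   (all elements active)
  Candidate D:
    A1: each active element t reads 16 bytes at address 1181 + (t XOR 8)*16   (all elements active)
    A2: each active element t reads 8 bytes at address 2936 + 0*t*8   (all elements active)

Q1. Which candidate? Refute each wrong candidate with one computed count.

B: A1 gives 2 transactions, not 5
C: A1 gives 2 transactions, not 5
D: A2 gives 1 transaction, not 2
A: all counts match (5,2)

Answer: A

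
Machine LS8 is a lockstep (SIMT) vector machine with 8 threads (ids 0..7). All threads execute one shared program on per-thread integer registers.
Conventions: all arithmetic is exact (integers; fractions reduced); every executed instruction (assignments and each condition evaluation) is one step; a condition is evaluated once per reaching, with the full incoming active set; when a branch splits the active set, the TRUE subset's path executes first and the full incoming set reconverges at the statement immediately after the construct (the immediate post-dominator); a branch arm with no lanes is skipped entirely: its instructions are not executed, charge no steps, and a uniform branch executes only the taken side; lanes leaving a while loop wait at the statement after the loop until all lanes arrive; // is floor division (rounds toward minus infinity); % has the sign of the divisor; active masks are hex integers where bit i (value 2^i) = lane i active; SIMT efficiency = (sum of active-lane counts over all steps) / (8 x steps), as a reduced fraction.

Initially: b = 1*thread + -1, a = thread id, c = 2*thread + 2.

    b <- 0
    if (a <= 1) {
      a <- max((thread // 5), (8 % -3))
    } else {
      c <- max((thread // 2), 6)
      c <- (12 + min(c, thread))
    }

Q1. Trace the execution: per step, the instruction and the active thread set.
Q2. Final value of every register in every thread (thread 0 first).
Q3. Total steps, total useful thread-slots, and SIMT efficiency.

step 0: b <- 0                       0xff
step 1: eval (a <= 1)                0xff
step 2: a <- max((thread // 5), (8 % -3)) 0x03
step 3: c <- max((thread // 2), 6)   0xfc
step 4: c <- (12 + min(c, thread))   0xfc

Answer: 5 steps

b: 0,0,0,0,0,0,0,0
a: 0,0,2,3,4,5,6,7
c: 2,4,14,15,16,17,18,18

steps = 5; useful = 30; efficiency = 30/40 = 3/4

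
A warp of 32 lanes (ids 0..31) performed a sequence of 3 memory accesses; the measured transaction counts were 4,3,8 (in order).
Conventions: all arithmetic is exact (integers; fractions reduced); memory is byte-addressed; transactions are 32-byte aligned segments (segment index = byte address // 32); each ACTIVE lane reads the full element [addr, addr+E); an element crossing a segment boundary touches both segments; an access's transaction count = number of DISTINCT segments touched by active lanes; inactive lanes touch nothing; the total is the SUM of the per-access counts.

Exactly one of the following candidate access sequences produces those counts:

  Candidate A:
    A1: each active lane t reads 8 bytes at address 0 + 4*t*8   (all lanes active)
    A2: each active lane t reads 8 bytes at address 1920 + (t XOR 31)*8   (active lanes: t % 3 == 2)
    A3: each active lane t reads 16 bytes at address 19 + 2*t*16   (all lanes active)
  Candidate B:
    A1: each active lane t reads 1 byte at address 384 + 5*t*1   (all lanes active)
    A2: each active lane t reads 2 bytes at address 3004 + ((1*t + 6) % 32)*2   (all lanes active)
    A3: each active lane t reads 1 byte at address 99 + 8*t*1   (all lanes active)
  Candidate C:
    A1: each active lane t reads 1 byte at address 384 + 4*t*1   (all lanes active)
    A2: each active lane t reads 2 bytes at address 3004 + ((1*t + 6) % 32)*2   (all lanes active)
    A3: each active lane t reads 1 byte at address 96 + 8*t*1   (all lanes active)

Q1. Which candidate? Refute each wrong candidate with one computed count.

A: A1 gives 32 transactions, not 4
B: A1 gives 5 transactions, not 4
C: all counts match (4,3,8)

Answer: C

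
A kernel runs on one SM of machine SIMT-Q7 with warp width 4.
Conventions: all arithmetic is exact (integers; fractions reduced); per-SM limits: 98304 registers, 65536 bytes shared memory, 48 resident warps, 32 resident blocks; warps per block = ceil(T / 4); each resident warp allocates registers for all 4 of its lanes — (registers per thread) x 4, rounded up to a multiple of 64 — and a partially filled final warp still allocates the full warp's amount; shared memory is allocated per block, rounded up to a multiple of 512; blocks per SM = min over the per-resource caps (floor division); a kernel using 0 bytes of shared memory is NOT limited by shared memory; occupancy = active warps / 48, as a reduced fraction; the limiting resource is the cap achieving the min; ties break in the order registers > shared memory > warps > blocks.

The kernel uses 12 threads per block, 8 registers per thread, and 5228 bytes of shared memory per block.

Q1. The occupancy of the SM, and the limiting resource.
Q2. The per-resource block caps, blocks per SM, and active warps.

Answer: occupancy 11/16, limited by shared memory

registers: 512 blocks
shared memory: 11 blocks
warps: 16 blocks
blocks: 32 blocks

Answer: 11 blocks, 33 active warps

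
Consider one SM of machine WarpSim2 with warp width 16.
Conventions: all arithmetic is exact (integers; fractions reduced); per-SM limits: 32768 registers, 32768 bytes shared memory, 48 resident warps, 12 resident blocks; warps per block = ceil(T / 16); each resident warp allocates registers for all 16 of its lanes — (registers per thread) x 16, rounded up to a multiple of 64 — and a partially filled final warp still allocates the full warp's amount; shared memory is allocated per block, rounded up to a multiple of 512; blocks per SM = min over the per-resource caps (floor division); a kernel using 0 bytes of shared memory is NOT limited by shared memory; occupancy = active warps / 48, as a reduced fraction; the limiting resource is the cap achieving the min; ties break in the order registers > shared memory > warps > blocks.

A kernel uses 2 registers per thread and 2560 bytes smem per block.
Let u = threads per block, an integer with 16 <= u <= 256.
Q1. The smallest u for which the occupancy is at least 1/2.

Answer: u = 17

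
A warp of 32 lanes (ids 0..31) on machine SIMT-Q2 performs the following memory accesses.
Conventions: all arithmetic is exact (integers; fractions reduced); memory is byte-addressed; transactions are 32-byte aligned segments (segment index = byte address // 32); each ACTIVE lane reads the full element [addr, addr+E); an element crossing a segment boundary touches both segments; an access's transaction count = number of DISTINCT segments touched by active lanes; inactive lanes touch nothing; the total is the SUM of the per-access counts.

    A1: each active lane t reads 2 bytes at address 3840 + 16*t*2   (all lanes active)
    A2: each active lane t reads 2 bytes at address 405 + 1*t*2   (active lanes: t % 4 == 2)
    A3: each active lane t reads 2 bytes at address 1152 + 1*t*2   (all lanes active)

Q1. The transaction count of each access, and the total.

A1: 32 transactions
A2: 3 transactions
A3: 2 transactions

Answer: 32,3,2; total 37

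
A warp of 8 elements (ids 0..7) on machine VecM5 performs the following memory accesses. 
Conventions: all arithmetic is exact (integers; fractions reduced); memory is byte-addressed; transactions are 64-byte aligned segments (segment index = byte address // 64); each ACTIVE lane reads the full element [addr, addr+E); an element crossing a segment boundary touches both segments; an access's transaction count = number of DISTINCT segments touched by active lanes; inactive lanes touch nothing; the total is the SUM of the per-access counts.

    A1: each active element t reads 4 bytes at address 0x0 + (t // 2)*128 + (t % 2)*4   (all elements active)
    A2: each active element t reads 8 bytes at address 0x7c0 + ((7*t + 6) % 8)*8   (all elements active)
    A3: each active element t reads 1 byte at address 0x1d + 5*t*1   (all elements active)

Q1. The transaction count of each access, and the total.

A1: 4 transactions
A2: 1 transaction
A3: 2 transactions

Answer: 4,1,2; total 7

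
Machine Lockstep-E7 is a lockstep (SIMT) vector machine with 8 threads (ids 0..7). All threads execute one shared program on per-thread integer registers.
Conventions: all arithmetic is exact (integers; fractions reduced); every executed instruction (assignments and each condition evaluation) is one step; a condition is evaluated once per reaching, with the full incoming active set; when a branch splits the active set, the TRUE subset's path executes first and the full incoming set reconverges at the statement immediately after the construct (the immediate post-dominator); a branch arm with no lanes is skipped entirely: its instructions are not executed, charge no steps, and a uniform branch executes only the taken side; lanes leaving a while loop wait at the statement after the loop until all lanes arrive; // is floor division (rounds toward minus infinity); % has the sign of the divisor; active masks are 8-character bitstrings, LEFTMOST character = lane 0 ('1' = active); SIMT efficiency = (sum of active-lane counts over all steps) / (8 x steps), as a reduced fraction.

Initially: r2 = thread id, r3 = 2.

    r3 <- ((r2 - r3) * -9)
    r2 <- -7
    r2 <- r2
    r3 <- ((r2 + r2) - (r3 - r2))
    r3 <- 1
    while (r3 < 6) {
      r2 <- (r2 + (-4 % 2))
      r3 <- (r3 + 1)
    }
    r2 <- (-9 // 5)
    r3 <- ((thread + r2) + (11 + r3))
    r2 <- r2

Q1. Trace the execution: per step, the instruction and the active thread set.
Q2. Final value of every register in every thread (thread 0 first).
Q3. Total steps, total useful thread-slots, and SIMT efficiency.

step 0: r3 <- ((r2 - r3) * -9)       11111111
step 1: r2 <- -7                     11111111
step 2: r2 <- r2                     11111111
step 3: r3 <- ((r2 + r2) - (r3 - r2)) 11111111
step 4: r3 <- 1                      11111111
step 5: eval (r3 < 6)                11111111
step 6: r2 <- (r2 + (-4 % 2))        11111111
step 7: r3 <- (r3 + 1)               11111111
step 8: eval (r3 < 6)                11111111
step 9: r2 <- (r2 + (-4 % 2))        11111111
step 10: r3 <- (r3 + 1)               11111111
step 11: eval (r3 < 6)                11111111
step 12: r2 <- (r2 + (-4 % 2))        11111111
step 13: r3 <- (r3 + 1)               11111111
step 14: eval (r3 < 6)                11111111
step 15: r2 <- (r2 + (-4 % 2))        11111111
step 16: r3 <- (r3 + 1)               11111111
step 17: eval (r3 < 6)                11111111
step 18: r2 <- (r2 + (-4 % 2))        11111111
step 19: r3 <- (r3 + 1)               11111111
step 20: eval (r3 < 6)                11111111
step 21: r2 <- (-9 // 5)              11111111
step 22: r3 <- ((thread + r2) + (11 + r3)) 11111111
step 23: r2 <- r2                     11111111

Answer: 24 steps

r2: -2,-2,-2,-2,-2,-2,-2,-2
r3: 15,16,17,18,19,20,21,22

steps = 24; useful = 192; efficiency = 192/192 = 1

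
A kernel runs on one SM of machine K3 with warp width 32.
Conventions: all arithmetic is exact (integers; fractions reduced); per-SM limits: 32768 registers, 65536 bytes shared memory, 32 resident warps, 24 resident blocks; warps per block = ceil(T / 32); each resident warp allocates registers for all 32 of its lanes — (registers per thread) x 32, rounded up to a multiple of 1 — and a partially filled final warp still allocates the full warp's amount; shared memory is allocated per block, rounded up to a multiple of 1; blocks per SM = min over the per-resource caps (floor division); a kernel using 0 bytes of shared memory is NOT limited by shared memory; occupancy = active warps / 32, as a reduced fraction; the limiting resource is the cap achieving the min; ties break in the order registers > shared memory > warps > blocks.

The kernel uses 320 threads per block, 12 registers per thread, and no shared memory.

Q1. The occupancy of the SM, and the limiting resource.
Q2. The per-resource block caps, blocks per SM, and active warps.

Answer: occupancy 15/16, limited by warps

registers: 8 blocks
shared memory: no limit (kernel uses none)
warps: 3 blocks
blocks: 24 blocks

Answer: 3 blocks, 30 active warps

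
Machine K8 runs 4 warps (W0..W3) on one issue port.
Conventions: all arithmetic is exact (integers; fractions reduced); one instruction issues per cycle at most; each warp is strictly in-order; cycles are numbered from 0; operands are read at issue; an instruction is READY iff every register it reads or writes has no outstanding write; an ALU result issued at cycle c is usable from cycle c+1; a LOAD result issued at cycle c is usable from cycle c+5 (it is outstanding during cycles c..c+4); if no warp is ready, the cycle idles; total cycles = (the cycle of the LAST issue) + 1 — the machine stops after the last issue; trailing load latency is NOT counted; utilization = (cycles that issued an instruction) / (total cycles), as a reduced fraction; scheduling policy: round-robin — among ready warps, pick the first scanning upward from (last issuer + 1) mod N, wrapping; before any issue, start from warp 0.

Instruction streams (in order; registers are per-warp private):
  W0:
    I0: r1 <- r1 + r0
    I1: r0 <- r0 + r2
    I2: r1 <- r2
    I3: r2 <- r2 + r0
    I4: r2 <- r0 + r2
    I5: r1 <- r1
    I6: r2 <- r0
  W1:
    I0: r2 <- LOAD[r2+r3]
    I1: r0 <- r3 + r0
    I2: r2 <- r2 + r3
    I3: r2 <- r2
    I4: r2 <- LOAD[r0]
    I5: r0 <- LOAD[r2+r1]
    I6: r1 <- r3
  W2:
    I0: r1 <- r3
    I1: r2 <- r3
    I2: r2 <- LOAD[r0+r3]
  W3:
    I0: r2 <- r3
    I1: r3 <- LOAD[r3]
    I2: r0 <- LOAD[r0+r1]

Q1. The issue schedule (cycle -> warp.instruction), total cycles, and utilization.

cycle 0: W0.I0
cycle 1: W1.I0
cycle 2: W2.I0
cycle 3: W3.I0
cycle 4: W0.I1
cycle 5: W1.I1
cycle 6: W2.I1
cycle 7: W3.I1
cycle 8: W0.I2
cycle 9: W1.I2
cycle 10: W2.I2
cycle 11: W3.I2
cycle 12: W0.I3
cycle 13: W1.I3
cycle 14: W0.I4
cycle 15: W1.I4
cycle 16: W0.I5
cycle 17: W0.I6
cycle 18: idle
cycle 19: idle
cycle 20: W1.I5
cycle 21: W1.I6

Answer: 22 cycles, utilization 10/11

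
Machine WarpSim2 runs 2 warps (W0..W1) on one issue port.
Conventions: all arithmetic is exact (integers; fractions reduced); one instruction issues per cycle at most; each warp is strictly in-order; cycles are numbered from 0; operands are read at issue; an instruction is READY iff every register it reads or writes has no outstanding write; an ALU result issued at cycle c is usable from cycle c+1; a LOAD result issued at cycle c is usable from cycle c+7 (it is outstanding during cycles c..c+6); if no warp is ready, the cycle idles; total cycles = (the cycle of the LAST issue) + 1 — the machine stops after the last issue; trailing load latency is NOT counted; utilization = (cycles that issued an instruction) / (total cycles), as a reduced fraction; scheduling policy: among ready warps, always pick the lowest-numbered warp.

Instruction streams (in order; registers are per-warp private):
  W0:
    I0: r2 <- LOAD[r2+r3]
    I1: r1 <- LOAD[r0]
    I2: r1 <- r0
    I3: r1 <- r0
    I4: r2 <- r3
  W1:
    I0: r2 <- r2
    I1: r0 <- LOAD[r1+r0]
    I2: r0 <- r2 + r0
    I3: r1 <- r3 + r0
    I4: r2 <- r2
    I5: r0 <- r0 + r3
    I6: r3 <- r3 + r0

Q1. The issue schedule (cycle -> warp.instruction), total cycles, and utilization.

cycle 0: W0.I0
cycle 1: W0.I1
cycle 2: W1.I0
cycle 3: W1.I1
cycle 4: idle
cycle 5: idle
cycle 6: idle
cycle 7: idle
cycle 8: W0.I2
cycle 9: W0.I3
cycle 10: W0.I4
cycle 11: W1.I2
cycle 12: W1.I3
cycle 13: W1.I4
cycle 14: W1.I5
cycle 15: W1.I6

Answer: 16 cycles, utilization 3/4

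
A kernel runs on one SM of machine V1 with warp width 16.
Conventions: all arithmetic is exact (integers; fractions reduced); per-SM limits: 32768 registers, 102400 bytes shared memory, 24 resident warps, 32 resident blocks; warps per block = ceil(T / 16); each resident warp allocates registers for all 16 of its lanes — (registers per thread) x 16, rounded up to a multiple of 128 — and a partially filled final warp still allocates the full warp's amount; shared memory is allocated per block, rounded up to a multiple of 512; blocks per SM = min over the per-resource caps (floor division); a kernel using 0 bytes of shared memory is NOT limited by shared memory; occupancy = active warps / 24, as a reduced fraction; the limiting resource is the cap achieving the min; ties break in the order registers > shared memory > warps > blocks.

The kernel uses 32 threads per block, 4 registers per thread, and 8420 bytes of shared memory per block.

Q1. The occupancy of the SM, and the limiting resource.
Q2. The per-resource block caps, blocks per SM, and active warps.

Answer: occupancy 11/12, limited by shared memory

registers: 128 blocks
shared memory: 11 blocks
warps: 12 blocks
blocks: 32 blocks

Answer: 11 blocks, 22 active warps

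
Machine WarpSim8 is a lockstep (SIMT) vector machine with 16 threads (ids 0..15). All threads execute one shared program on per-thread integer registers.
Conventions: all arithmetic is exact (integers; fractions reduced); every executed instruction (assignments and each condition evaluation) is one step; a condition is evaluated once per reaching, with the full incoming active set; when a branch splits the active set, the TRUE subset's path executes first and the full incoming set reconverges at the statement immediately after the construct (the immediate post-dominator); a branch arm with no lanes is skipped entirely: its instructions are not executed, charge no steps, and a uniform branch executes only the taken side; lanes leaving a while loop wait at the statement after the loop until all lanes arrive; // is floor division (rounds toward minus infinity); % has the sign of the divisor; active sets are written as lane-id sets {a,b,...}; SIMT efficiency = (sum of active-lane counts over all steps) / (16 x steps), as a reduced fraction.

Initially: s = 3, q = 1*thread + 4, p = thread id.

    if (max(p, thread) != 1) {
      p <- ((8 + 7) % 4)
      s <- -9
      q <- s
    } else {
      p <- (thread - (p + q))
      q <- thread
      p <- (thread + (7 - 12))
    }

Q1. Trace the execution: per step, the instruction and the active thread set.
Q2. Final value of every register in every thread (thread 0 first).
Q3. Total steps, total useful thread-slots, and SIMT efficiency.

step 0: eval (max(p, thread) != 1)   {0,1,2,3,4,5,6,7,8,9,10,11,12,13,14,15}
step 1: p <- ((8 + 7) % 4)           {0,2,3,4,5,6,7,8,9,10,11,12,13,14,15}
step 2: s <- -9                      {0,2,3,4,5,6,7,8,9,10,11,12,13,14,15}
step 3: q <- s                       {0,2,3,4,5,6,7,8,9,10,11,12,13,14,15}
step 4: p <- (thread - (p + q))      {1}
step 5: q <- thread                  {1}
step 6: p <- (thread + (7 - 12))     {1}

Answer: 7 steps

s: -9,3,-9,-9,-9,-9,-9,-9,-9,-9,-9,-9,-9,-9,-9,-9
q: -9,1,-9,-9,-9,-9,-9,-9,-9,-9,-9,-9,-9,-9,-9,-9
p: 3,-4,3,3,3,3,3,3,3,3,3,3,3,3,3,3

steps = 7; useful = 64; efficiency = 64/112 = 4/7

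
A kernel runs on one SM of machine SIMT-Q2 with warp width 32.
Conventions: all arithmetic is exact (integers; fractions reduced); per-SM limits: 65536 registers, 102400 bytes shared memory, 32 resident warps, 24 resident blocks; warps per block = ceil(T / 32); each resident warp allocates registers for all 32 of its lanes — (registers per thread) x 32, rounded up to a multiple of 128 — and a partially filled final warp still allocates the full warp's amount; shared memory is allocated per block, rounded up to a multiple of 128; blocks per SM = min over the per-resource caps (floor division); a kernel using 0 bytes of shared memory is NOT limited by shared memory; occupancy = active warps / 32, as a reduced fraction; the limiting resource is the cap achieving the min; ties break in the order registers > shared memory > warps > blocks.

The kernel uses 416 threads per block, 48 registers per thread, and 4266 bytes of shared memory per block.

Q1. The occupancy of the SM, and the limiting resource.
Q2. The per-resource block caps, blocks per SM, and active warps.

Answer: occupancy 13/16, limited by warps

registers: 3 blocks
shared memory: 23 blocks
warps: 2 blocks
blocks: 24 blocks

Answer: 2 blocks, 26 active warps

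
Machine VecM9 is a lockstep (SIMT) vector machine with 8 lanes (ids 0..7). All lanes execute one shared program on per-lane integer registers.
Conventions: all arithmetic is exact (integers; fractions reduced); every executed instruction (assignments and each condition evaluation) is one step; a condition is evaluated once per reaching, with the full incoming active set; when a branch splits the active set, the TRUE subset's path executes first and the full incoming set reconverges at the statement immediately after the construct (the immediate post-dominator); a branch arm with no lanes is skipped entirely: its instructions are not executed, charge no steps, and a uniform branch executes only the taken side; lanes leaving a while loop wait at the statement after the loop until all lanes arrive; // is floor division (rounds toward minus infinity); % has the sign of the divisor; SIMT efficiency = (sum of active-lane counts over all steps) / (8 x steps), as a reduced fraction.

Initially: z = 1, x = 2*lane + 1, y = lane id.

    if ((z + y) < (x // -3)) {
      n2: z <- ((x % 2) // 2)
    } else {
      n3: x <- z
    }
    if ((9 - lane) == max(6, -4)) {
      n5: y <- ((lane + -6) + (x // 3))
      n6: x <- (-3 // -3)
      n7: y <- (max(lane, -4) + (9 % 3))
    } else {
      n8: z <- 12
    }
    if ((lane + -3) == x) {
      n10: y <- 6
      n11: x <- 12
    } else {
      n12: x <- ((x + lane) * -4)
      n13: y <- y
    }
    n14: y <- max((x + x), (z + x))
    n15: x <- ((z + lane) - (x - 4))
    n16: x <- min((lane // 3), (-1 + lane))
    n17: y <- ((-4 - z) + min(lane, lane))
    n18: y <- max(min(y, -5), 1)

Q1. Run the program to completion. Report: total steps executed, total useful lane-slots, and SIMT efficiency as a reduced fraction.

Answer: 17 steps, 98 useful, 49/68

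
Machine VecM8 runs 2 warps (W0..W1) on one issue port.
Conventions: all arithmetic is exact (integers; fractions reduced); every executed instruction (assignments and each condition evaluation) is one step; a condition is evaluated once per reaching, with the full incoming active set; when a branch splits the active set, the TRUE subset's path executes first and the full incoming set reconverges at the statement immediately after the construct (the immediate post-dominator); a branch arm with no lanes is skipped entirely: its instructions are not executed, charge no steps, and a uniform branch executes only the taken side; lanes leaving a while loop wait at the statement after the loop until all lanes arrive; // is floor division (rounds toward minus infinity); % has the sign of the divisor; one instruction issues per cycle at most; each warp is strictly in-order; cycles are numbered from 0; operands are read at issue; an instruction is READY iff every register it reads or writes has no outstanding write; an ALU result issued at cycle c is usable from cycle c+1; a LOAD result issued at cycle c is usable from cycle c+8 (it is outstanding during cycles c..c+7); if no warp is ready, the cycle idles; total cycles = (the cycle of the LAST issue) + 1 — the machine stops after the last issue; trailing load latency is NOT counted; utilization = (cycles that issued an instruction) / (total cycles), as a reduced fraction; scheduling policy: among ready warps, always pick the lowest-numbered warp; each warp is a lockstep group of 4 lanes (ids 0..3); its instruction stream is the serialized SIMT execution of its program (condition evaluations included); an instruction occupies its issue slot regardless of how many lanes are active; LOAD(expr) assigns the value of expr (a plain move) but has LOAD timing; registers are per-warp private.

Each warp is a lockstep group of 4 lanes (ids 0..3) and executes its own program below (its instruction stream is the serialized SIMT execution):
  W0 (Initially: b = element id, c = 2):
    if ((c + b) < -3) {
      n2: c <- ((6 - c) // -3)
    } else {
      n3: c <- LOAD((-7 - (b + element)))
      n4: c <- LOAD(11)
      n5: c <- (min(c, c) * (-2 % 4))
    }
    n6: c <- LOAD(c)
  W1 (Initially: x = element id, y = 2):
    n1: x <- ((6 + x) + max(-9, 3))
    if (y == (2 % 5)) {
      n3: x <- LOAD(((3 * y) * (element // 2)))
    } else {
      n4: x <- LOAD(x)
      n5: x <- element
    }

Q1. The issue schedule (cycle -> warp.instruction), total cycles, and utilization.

cycle 0: W0.I0
cycle 1: W0.I1
cycle 2: W1.I0
cycle 3: W1.I1
cycle 4: W1.I2
cycle 5: idle
cycle 6: idle
cycle 7: idle
cycle 8: idle
cycle 9: W0.I2
cycle 10: idle
cycle 11: idle
cycle 12: idle
cycle 13: idle
cycle 14: idle
cycle 15: idle
cycle 16: idle
cycle 17: W0.I3
cycle 18: W0.I4

Answer: 19 cycles, utilization 8/19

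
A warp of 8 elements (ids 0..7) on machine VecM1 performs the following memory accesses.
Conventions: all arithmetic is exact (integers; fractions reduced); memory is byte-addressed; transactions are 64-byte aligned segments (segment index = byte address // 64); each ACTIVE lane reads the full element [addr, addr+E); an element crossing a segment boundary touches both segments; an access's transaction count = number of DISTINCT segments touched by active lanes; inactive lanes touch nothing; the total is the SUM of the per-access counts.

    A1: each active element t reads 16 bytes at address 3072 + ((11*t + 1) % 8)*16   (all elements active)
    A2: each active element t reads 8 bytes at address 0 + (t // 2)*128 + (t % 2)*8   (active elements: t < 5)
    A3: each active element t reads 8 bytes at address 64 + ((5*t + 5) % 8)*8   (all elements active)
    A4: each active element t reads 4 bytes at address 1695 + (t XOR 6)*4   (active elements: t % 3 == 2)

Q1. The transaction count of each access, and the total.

A1: 2 transactions
A2: 3 transactions
A3: 1 transaction
A4: 1 transaction

Answer: 2,3,1,1; total 7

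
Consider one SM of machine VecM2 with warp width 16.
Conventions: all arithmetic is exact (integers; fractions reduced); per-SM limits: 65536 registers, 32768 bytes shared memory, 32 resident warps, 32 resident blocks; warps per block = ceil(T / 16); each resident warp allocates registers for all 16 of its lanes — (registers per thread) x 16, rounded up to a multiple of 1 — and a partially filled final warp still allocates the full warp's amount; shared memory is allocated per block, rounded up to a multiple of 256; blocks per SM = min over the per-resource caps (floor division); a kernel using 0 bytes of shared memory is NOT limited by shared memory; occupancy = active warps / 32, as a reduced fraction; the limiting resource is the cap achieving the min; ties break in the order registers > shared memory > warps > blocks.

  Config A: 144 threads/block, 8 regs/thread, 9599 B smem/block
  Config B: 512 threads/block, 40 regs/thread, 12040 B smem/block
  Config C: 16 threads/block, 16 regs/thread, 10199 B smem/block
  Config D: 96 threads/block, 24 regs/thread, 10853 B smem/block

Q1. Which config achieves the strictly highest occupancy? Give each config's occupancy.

occupancies: A 27/32, B 1, C 3/32, D 3/8

Answer: B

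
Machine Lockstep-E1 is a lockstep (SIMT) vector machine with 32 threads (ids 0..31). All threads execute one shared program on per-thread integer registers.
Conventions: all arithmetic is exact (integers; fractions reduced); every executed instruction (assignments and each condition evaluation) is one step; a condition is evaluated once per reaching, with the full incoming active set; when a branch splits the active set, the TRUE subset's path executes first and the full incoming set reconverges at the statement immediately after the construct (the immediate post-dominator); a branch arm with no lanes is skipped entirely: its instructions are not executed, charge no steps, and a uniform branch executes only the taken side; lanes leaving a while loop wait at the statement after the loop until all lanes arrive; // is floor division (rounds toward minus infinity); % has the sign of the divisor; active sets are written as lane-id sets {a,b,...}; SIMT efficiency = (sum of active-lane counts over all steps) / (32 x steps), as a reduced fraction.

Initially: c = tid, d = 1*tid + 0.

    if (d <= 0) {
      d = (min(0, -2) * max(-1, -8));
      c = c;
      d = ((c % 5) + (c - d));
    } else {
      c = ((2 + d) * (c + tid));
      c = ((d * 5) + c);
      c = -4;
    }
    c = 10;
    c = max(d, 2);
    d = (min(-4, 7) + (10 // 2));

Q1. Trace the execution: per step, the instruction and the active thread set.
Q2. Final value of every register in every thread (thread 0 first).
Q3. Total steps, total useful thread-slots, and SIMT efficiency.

step 0: eval (d <= 0)                {0,1,2,3,4,5,6,7,8,9,10,11,12,13,14,15,16,17,18,19,20,21,22,23,24,25,26,27,28,29,30,31}
step 1: d <- (min(0, -2) * max(-1, -8)) {0}
step 2: c <- c                       {0}
step 3: d <- ((c % 5) + (c - d))     {0}
step 4: c <- ((2 + d) * (c + tid))   {1,2,3,4,5,6,7,8,9,10,11,12,13,14,15,16,17,18,19,20,21,22,23,24,25,26,27,28,29,30,31}
step 5: c <- ((d * 5) + c)           {1,2,3,4,5,6,7,8,9,10,11,12,13,14,15,16,17,18,19,20,21,22,23,24,25,26,27,28,29,30,31}
step 6: c <- -4                      {1,2,3,4,5,6,7,8,9,10,11,12,13,14,15,16,17,18,19,20,21,22,23,24,25,26,27,28,29,30,31}
step 7: c <- 10                      {0,1,2,3,4,5,6,7,8,9,10,11,12,13,14,15,16,17,18,19,20,21,22,23,24,25,26,27,28,29,30,31}
step 8: c <- max(d, 2)               {0,1,2,3,4,5,6,7,8,9,10,11,12,13,14,15,16,17,18,19,20,21,22,23,24,25,26,27,28,29,30,31}
step 9: d <- (min(-4, 7) + (10 // 2)) {0,1,2,3,4,5,6,7,8,9,10,11,12,13,14,15,16,17,18,19,20,21,22,23,24,25,26,27,28,29,30,31}

Answer: 10 steps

c: 2,2,2,3,4,5,6,7,8,9,10,11,12,13,14,15,16,17,18,19,20,21,22,23,24,25,26,27,28,29,30,31
d: 1,1,1,1,1,1,1,1,1,1,1,1,1,1,1,1,1,1,1,1,1,1,1,1,1,1,1,1,1,1,1,1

steps = 10; useful = 224; efficiency = 224/320 = 7/10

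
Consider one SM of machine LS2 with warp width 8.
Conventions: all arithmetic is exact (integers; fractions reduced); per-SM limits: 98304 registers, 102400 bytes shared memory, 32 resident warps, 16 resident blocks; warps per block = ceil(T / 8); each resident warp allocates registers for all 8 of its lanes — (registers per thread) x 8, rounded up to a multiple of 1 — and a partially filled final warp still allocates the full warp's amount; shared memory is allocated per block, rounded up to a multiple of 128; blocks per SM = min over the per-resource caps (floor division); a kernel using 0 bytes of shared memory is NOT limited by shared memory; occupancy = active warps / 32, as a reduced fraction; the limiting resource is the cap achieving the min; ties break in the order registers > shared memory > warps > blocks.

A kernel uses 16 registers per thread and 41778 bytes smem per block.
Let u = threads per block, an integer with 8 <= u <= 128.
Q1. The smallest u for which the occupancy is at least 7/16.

Answer: u = 49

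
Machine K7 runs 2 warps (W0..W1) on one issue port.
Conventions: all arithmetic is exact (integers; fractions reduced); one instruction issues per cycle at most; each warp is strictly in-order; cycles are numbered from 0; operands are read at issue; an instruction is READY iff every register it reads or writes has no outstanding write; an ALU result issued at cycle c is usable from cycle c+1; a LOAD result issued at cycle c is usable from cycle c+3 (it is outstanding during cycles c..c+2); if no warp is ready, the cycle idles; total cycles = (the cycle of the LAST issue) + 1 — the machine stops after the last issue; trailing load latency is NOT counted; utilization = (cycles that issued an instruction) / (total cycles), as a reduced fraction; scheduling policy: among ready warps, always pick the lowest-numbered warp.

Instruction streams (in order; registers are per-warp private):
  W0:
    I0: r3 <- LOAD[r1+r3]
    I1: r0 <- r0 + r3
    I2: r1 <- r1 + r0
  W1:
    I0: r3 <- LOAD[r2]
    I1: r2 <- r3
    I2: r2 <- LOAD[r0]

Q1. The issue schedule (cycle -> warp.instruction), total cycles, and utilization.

cycle 0: W0.I0
cycle 1: W1.I0
cycle 2: idle
cycle 3: W0.I1
cycle 4: W0.I2
cycle 5: W1.I1
cycle 6: W1.I2

Answer: 7 cycles, utilization 6/7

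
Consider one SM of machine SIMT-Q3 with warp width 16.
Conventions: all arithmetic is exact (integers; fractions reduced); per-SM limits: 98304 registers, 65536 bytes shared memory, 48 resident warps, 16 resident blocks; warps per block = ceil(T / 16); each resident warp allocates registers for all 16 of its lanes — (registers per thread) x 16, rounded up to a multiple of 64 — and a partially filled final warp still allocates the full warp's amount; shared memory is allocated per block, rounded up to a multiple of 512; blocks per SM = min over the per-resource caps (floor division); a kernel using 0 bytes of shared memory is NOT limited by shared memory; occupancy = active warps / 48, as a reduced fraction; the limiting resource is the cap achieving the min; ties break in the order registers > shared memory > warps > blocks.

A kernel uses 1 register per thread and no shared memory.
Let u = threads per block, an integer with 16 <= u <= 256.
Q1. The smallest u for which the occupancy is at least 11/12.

Answer: u = 33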